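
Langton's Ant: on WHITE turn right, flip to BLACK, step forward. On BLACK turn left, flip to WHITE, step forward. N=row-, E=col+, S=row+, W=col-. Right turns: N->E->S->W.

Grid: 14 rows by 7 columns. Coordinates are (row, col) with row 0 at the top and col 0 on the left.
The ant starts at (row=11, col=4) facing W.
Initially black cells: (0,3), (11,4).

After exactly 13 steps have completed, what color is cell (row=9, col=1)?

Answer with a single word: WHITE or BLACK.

Step 1: on BLACK (11,4): turn L to S, flip to white, move to (12,4). |black|=1
Step 2: on WHITE (12,4): turn R to W, flip to black, move to (12,3). |black|=2
Step 3: on WHITE (12,3): turn R to N, flip to black, move to (11,3). |black|=3
Step 4: on WHITE (11,3): turn R to E, flip to black, move to (11,4). |black|=4
Step 5: on WHITE (11,4): turn R to S, flip to black, move to (12,4). |black|=5
Step 6: on BLACK (12,4): turn L to E, flip to white, move to (12,5). |black|=4
Step 7: on WHITE (12,5): turn R to S, flip to black, move to (13,5). |black|=5
Step 8: on WHITE (13,5): turn R to W, flip to black, move to (13,4). |black|=6
Step 9: on WHITE (13,4): turn R to N, flip to black, move to (12,4). |black|=7
Step 10: on WHITE (12,4): turn R to E, flip to black, move to (12,5). |black|=8
Step 11: on BLACK (12,5): turn L to N, flip to white, move to (11,5). |black|=7
Step 12: on WHITE (11,5): turn R to E, flip to black, move to (11,6). |black|=8
Step 13: on WHITE (11,6): turn R to S, flip to black, move to (12,6). |black|=9

Answer: WHITE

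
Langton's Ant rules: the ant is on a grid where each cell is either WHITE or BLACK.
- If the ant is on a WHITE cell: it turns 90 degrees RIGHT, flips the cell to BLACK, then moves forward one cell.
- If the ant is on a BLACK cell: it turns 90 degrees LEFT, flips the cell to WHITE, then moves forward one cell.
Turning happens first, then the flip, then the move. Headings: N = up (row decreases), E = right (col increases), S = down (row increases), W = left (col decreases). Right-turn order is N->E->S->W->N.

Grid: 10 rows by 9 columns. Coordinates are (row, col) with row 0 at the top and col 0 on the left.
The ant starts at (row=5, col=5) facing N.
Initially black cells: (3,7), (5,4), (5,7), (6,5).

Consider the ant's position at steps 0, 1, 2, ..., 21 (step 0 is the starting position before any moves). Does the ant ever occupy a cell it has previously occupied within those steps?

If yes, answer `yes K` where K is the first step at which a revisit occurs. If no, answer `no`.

Step 1: on WHITE (5,5): turn R to E, flip to black, move to (5,6). |black|=5 — new cell
Step 2: on WHITE (5,6): turn R to S, flip to black, move to (6,6). |black|=6 — new cell
Step 3: on WHITE (6,6): turn R to W, flip to black, move to (6,5). |black|=7 — new cell
Step 4: on BLACK (6,5): turn L to S, flip to white, move to (7,5). |black|=6 — new cell
Step 5: on WHITE (7,5): turn R to W, flip to black, move to (7,4). |black|=7 — new cell
Step 6: on WHITE (7,4): turn R to N, flip to black, move to (6,4). |black|=8 — new cell
Step 7: on WHITE (6,4): turn R to E, flip to black, move to (6,5). |black|=9 — REVISIT

Answer: yes 7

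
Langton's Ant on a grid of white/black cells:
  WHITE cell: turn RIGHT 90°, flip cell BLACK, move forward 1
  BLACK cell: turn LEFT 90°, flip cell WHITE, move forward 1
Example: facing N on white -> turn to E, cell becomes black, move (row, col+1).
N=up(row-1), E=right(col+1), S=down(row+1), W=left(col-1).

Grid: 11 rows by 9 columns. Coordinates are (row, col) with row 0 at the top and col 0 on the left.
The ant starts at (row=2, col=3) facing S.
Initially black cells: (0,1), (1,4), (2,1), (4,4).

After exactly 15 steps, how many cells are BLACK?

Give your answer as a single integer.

Answer: 7

Derivation:
Step 1: on WHITE (2,3): turn R to W, flip to black, move to (2,2). |black|=5
Step 2: on WHITE (2,2): turn R to N, flip to black, move to (1,2). |black|=6
Step 3: on WHITE (1,2): turn R to E, flip to black, move to (1,3). |black|=7
Step 4: on WHITE (1,3): turn R to S, flip to black, move to (2,3). |black|=8
Step 5: on BLACK (2,3): turn L to E, flip to white, move to (2,4). |black|=7
Step 6: on WHITE (2,4): turn R to S, flip to black, move to (3,4). |black|=8
Step 7: on WHITE (3,4): turn R to W, flip to black, move to (3,3). |black|=9
Step 8: on WHITE (3,3): turn R to N, flip to black, move to (2,3). |black|=10
Step 9: on WHITE (2,3): turn R to E, flip to black, move to (2,4). |black|=11
Step 10: on BLACK (2,4): turn L to N, flip to white, move to (1,4). |black|=10
Step 11: on BLACK (1,4): turn L to W, flip to white, move to (1,3). |black|=9
Step 12: on BLACK (1,3): turn L to S, flip to white, move to (2,3). |black|=8
Step 13: on BLACK (2,3): turn L to E, flip to white, move to (2,4). |black|=7
Step 14: on WHITE (2,4): turn R to S, flip to black, move to (3,4). |black|=8
Step 15: on BLACK (3,4): turn L to E, flip to white, move to (3,5). |black|=7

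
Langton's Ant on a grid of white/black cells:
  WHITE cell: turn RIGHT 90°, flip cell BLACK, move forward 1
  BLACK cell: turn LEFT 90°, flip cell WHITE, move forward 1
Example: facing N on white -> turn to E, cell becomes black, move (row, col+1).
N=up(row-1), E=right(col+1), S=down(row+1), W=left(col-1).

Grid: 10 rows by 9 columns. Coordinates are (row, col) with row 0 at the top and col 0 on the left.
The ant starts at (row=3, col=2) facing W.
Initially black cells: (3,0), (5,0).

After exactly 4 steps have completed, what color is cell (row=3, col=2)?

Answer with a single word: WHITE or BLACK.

Answer: BLACK

Derivation:
Step 1: on WHITE (3,2): turn R to N, flip to black, move to (2,2). |black|=3
Step 2: on WHITE (2,2): turn R to E, flip to black, move to (2,3). |black|=4
Step 3: on WHITE (2,3): turn R to S, flip to black, move to (3,3). |black|=5
Step 4: on WHITE (3,3): turn R to W, flip to black, move to (3,2). |black|=6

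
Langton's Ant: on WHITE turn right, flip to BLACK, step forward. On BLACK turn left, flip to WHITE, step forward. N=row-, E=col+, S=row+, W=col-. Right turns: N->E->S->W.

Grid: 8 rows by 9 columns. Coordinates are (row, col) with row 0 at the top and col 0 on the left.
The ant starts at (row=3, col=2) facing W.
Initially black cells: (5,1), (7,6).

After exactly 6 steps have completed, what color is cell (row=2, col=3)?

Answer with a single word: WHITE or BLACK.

Answer: BLACK

Derivation:
Step 1: on WHITE (3,2): turn R to N, flip to black, move to (2,2). |black|=3
Step 2: on WHITE (2,2): turn R to E, flip to black, move to (2,3). |black|=4
Step 3: on WHITE (2,3): turn R to S, flip to black, move to (3,3). |black|=5
Step 4: on WHITE (3,3): turn R to W, flip to black, move to (3,2). |black|=6
Step 5: on BLACK (3,2): turn L to S, flip to white, move to (4,2). |black|=5
Step 6: on WHITE (4,2): turn R to W, flip to black, move to (4,1). |black|=6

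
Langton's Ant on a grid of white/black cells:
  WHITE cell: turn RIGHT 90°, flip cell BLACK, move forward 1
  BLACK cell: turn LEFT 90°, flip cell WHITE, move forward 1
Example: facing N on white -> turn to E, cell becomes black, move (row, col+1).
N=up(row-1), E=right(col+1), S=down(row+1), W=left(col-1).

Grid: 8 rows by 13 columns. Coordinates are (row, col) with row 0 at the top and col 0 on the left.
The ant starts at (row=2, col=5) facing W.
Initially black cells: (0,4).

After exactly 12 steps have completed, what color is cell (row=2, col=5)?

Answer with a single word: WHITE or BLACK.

Answer: BLACK

Derivation:
Step 1: on WHITE (2,5): turn R to N, flip to black, move to (1,5). |black|=2
Step 2: on WHITE (1,5): turn R to E, flip to black, move to (1,6). |black|=3
Step 3: on WHITE (1,6): turn R to S, flip to black, move to (2,6). |black|=4
Step 4: on WHITE (2,6): turn R to W, flip to black, move to (2,5). |black|=5
Step 5: on BLACK (2,5): turn L to S, flip to white, move to (3,5). |black|=4
Step 6: on WHITE (3,5): turn R to W, flip to black, move to (3,4). |black|=5
Step 7: on WHITE (3,4): turn R to N, flip to black, move to (2,4). |black|=6
Step 8: on WHITE (2,4): turn R to E, flip to black, move to (2,5). |black|=7
Step 9: on WHITE (2,5): turn R to S, flip to black, move to (3,5). |black|=8
Step 10: on BLACK (3,5): turn L to E, flip to white, move to (3,6). |black|=7
Step 11: on WHITE (3,6): turn R to S, flip to black, move to (4,6). |black|=8
Step 12: on WHITE (4,6): turn R to W, flip to black, move to (4,5). |black|=9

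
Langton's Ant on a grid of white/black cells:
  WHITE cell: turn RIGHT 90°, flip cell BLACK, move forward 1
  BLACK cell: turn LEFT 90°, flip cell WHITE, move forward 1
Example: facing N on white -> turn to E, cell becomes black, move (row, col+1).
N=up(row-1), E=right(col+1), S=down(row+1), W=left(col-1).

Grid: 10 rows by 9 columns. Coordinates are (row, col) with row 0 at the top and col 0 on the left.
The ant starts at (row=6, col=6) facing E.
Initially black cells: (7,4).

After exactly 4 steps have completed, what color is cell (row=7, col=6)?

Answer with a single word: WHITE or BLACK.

Step 1: on WHITE (6,6): turn R to S, flip to black, move to (7,6). |black|=2
Step 2: on WHITE (7,6): turn R to W, flip to black, move to (7,5). |black|=3
Step 3: on WHITE (7,5): turn R to N, flip to black, move to (6,5). |black|=4
Step 4: on WHITE (6,5): turn R to E, flip to black, move to (6,6). |black|=5

Answer: BLACK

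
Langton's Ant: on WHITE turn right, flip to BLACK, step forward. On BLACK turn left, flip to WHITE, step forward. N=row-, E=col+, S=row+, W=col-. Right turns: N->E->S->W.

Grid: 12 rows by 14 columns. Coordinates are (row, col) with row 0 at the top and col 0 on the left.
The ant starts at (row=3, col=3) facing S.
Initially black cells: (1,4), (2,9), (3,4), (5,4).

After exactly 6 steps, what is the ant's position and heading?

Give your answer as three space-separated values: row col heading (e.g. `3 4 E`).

Answer: 2 4 N

Derivation:
Step 1: on WHITE (3,3): turn R to W, flip to black, move to (3,2). |black|=5
Step 2: on WHITE (3,2): turn R to N, flip to black, move to (2,2). |black|=6
Step 3: on WHITE (2,2): turn R to E, flip to black, move to (2,3). |black|=7
Step 4: on WHITE (2,3): turn R to S, flip to black, move to (3,3). |black|=8
Step 5: on BLACK (3,3): turn L to E, flip to white, move to (3,4). |black|=7
Step 6: on BLACK (3,4): turn L to N, flip to white, move to (2,4). |black|=6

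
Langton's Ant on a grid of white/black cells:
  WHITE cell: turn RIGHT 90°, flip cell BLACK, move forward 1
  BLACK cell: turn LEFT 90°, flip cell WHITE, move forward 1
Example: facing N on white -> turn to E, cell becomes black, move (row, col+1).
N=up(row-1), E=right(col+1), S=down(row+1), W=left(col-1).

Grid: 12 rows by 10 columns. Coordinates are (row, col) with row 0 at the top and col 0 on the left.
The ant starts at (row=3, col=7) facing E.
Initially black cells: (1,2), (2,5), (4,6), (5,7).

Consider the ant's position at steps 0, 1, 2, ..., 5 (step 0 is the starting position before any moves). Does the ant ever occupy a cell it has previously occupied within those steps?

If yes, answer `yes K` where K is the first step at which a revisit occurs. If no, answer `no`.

Answer: no

Derivation:
Step 1: on WHITE (3,7): turn R to S, flip to black, move to (4,7). |black|=5 — new cell
Step 2: on WHITE (4,7): turn R to W, flip to black, move to (4,6). |black|=6 — new cell
Step 3: on BLACK (4,6): turn L to S, flip to white, move to (5,6). |black|=5 — new cell
Step 4: on WHITE (5,6): turn R to W, flip to black, move to (5,5). |black|=6 — new cell
Step 5: on WHITE (5,5): turn R to N, flip to black, move to (4,5). |black|=7 — new cell
No revisit within 5 steps.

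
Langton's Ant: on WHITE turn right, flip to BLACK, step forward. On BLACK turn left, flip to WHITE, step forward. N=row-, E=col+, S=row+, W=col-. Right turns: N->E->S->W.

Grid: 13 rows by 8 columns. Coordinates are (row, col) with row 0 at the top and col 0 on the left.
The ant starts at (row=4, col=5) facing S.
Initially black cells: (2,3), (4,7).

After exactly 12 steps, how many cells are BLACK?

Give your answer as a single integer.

Step 1: on WHITE (4,5): turn R to W, flip to black, move to (4,4). |black|=3
Step 2: on WHITE (4,4): turn R to N, flip to black, move to (3,4). |black|=4
Step 3: on WHITE (3,4): turn R to E, flip to black, move to (3,5). |black|=5
Step 4: on WHITE (3,5): turn R to S, flip to black, move to (4,5). |black|=6
Step 5: on BLACK (4,5): turn L to E, flip to white, move to (4,6). |black|=5
Step 6: on WHITE (4,6): turn R to S, flip to black, move to (5,6). |black|=6
Step 7: on WHITE (5,6): turn R to W, flip to black, move to (5,5). |black|=7
Step 8: on WHITE (5,5): turn R to N, flip to black, move to (4,5). |black|=8
Step 9: on WHITE (4,5): turn R to E, flip to black, move to (4,6). |black|=9
Step 10: on BLACK (4,6): turn L to N, flip to white, move to (3,6). |black|=8
Step 11: on WHITE (3,6): turn R to E, flip to black, move to (3,7). |black|=9
Step 12: on WHITE (3,7): turn R to S, flip to black, move to (4,7). |black|=10

Answer: 10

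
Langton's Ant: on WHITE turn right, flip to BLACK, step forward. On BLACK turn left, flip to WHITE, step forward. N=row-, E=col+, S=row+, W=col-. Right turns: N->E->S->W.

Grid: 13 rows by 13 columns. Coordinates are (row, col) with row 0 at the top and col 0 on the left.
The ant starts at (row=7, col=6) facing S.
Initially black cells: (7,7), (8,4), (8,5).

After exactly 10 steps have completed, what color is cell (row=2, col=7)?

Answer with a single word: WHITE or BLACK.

Answer: WHITE

Derivation:
Step 1: on WHITE (7,6): turn R to W, flip to black, move to (7,5). |black|=4
Step 2: on WHITE (7,5): turn R to N, flip to black, move to (6,5). |black|=5
Step 3: on WHITE (6,5): turn R to E, flip to black, move to (6,6). |black|=6
Step 4: on WHITE (6,6): turn R to S, flip to black, move to (7,6). |black|=7
Step 5: on BLACK (7,6): turn L to E, flip to white, move to (7,7). |black|=6
Step 6: on BLACK (7,7): turn L to N, flip to white, move to (6,7). |black|=5
Step 7: on WHITE (6,7): turn R to E, flip to black, move to (6,8). |black|=6
Step 8: on WHITE (6,8): turn R to S, flip to black, move to (7,8). |black|=7
Step 9: on WHITE (7,8): turn R to W, flip to black, move to (7,7). |black|=8
Step 10: on WHITE (7,7): turn R to N, flip to black, move to (6,7). |black|=9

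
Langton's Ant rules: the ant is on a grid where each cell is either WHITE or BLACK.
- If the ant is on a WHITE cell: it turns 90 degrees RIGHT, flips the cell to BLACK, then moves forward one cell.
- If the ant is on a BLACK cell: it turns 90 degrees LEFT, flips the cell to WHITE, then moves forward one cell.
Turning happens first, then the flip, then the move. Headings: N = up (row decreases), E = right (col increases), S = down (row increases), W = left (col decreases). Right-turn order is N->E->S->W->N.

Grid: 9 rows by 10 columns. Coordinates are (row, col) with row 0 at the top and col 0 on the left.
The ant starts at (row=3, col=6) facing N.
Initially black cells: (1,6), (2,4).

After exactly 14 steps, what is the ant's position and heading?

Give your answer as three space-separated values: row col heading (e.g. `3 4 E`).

Step 1: on WHITE (3,6): turn R to E, flip to black, move to (3,7). |black|=3
Step 2: on WHITE (3,7): turn R to S, flip to black, move to (4,7). |black|=4
Step 3: on WHITE (4,7): turn R to W, flip to black, move to (4,6). |black|=5
Step 4: on WHITE (4,6): turn R to N, flip to black, move to (3,6). |black|=6
Step 5: on BLACK (3,6): turn L to W, flip to white, move to (3,5). |black|=5
Step 6: on WHITE (3,5): turn R to N, flip to black, move to (2,5). |black|=6
Step 7: on WHITE (2,5): turn R to E, flip to black, move to (2,6). |black|=7
Step 8: on WHITE (2,6): turn R to S, flip to black, move to (3,6). |black|=8
Step 9: on WHITE (3,6): turn R to W, flip to black, move to (3,5). |black|=9
Step 10: on BLACK (3,5): turn L to S, flip to white, move to (4,5). |black|=8
Step 11: on WHITE (4,5): turn R to W, flip to black, move to (4,4). |black|=9
Step 12: on WHITE (4,4): turn R to N, flip to black, move to (3,4). |black|=10
Step 13: on WHITE (3,4): turn R to E, flip to black, move to (3,5). |black|=11
Step 14: on WHITE (3,5): turn R to S, flip to black, move to (4,5). |black|=12

Answer: 4 5 S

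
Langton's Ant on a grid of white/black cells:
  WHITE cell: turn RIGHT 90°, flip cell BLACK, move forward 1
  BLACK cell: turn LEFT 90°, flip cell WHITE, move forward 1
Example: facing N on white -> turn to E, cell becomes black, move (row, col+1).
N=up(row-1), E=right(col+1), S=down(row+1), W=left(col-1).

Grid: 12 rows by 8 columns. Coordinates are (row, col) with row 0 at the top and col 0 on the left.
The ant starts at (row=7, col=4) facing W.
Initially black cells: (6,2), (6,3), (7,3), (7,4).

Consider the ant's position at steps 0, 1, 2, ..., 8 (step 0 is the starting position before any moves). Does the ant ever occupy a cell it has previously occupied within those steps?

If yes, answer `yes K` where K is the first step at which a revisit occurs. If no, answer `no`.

Answer: no

Derivation:
Step 1: on BLACK (7,4): turn L to S, flip to white, move to (8,4). |black|=3 — new cell
Step 2: on WHITE (8,4): turn R to W, flip to black, move to (8,3). |black|=4 — new cell
Step 3: on WHITE (8,3): turn R to N, flip to black, move to (7,3). |black|=5 — new cell
Step 4: on BLACK (7,3): turn L to W, flip to white, move to (7,2). |black|=4 — new cell
Step 5: on WHITE (7,2): turn R to N, flip to black, move to (6,2). |black|=5 — new cell
Step 6: on BLACK (6,2): turn L to W, flip to white, move to (6,1). |black|=4 — new cell
Step 7: on WHITE (6,1): turn R to N, flip to black, move to (5,1). |black|=5 — new cell
Step 8: on WHITE (5,1): turn R to E, flip to black, move to (5,2). |black|=6 — new cell
No revisit within 8 steps.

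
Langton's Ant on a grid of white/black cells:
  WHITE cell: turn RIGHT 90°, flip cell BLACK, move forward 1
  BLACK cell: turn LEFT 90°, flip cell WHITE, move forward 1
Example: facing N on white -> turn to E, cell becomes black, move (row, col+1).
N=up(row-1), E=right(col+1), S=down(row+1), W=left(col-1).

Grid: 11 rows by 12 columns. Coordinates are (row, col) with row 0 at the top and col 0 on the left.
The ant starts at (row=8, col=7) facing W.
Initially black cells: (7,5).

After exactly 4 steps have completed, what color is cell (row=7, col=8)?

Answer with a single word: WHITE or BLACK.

Step 1: on WHITE (8,7): turn R to N, flip to black, move to (7,7). |black|=2
Step 2: on WHITE (7,7): turn R to E, flip to black, move to (7,8). |black|=3
Step 3: on WHITE (7,8): turn R to S, flip to black, move to (8,8). |black|=4
Step 4: on WHITE (8,8): turn R to W, flip to black, move to (8,7). |black|=5

Answer: BLACK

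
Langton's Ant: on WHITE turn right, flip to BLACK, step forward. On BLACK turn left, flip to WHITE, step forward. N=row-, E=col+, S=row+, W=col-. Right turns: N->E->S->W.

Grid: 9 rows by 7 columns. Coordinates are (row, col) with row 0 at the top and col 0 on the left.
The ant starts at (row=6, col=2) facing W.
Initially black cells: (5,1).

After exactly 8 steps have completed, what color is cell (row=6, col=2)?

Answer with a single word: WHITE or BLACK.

Step 1: on WHITE (6,2): turn R to N, flip to black, move to (5,2). |black|=2
Step 2: on WHITE (5,2): turn R to E, flip to black, move to (5,3). |black|=3
Step 3: on WHITE (5,3): turn R to S, flip to black, move to (6,3). |black|=4
Step 4: on WHITE (6,3): turn R to W, flip to black, move to (6,2). |black|=5
Step 5: on BLACK (6,2): turn L to S, flip to white, move to (7,2). |black|=4
Step 6: on WHITE (7,2): turn R to W, flip to black, move to (7,1). |black|=5
Step 7: on WHITE (7,1): turn R to N, flip to black, move to (6,1). |black|=6
Step 8: on WHITE (6,1): turn R to E, flip to black, move to (6,2). |black|=7

Answer: WHITE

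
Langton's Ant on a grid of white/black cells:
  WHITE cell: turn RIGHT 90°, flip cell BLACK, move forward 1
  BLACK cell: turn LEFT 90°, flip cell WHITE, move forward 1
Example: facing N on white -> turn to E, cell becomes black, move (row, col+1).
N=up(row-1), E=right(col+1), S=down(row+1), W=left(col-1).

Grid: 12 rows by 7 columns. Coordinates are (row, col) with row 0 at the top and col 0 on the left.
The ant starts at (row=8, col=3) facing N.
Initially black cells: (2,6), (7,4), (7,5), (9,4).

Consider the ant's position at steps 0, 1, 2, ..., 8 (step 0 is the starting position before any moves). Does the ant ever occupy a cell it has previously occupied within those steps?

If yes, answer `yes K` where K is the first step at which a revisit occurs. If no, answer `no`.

Step 1: on WHITE (8,3): turn R to E, flip to black, move to (8,4). |black|=5 — new cell
Step 2: on WHITE (8,4): turn R to S, flip to black, move to (9,4). |black|=6 — new cell
Step 3: on BLACK (9,4): turn L to E, flip to white, move to (9,5). |black|=5 — new cell
Step 4: on WHITE (9,5): turn R to S, flip to black, move to (10,5). |black|=6 — new cell
Step 5: on WHITE (10,5): turn R to W, flip to black, move to (10,4). |black|=7 — new cell
Step 6: on WHITE (10,4): turn R to N, flip to black, move to (9,4). |black|=8 — REVISIT

Answer: yes 6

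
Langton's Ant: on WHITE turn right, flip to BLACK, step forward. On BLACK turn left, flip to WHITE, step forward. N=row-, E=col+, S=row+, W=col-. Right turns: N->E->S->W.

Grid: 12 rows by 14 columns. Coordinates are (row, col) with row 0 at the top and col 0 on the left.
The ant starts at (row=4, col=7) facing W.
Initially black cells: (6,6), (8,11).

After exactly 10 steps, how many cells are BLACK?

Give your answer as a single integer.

Step 1: on WHITE (4,7): turn R to N, flip to black, move to (3,7). |black|=3
Step 2: on WHITE (3,7): turn R to E, flip to black, move to (3,8). |black|=4
Step 3: on WHITE (3,8): turn R to S, flip to black, move to (4,8). |black|=5
Step 4: on WHITE (4,8): turn R to W, flip to black, move to (4,7). |black|=6
Step 5: on BLACK (4,7): turn L to S, flip to white, move to (5,7). |black|=5
Step 6: on WHITE (5,7): turn R to W, flip to black, move to (5,6). |black|=6
Step 7: on WHITE (5,6): turn R to N, flip to black, move to (4,6). |black|=7
Step 8: on WHITE (4,6): turn R to E, flip to black, move to (4,7). |black|=8
Step 9: on WHITE (4,7): turn R to S, flip to black, move to (5,7). |black|=9
Step 10: on BLACK (5,7): turn L to E, flip to white, move to (5,8). |black|=8

Answer: 8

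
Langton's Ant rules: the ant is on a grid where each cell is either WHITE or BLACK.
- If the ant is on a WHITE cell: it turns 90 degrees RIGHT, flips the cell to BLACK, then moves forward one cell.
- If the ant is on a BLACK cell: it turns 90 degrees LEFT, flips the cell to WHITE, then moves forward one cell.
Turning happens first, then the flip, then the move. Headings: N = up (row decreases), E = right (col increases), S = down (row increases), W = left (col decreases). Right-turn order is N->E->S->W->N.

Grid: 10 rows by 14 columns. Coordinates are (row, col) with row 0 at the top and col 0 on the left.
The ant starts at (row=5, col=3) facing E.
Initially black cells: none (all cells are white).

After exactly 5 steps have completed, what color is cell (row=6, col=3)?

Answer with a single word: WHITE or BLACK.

Answer: BLACK

Derivation:
Step 1: on WHITE (5,3): turn R to S, flip to black, move to (6,3). |black|=1
Step 2: on WHITE (6,3): turn R to W, flip to black, move to (6,2). |black|=2
Step 3: on WHITE (6,2): turn R to N, flip to black, move to (5,2). |black|=3
Step 4: on WHITE (5,2): turn R to E, flip to black, move to (5,3). |black|=4
Step 5: on BLACK (5,3): turn L to N, flip to white, move to (4,3). |black|=3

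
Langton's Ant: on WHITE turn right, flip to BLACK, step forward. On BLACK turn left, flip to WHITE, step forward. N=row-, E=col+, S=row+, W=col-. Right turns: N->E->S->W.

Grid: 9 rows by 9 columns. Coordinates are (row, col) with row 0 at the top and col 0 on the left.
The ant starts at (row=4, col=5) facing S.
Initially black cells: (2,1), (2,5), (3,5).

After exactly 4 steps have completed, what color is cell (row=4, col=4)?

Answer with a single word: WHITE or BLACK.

Answer: BLACK

Derivation:
Step 1: on WHITE (4,5): turn R to W, flip to black, move to (4,4). |black|=4
Step 2: on WHITE (4,4): turn R to N, flip to black, move to (3,4). |black|=5
Step 3: on WHITE (3,4): turn R to E, flip to black, move to (3,5). |black|=6
Step 4: on BLACK (3,5): turn L to N, flip to white, move to (2,5). |black|=5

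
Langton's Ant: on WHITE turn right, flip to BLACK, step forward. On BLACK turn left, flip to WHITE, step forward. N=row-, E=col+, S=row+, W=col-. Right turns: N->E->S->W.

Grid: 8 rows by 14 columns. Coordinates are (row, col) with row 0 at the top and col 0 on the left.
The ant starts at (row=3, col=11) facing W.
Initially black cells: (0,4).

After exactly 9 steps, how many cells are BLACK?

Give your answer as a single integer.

Answer: 8

Derivation:
Step 1: on WHITE (3,11): turn R to N, flip to black, move to (2,11). |black|=2
Step 2: on WHITE (2,11): turn R to E, flip to black, move to (2,12). |black|=3
Step 3: on WHITE (2,12): turn R to S, flip to black, move to (3,12). |black|=4
Step 4: on WHITE (3,12): turn R to W, flip to black, move to (3,11). |black|=5
Step 5: on BLACK (3,11): turn L to S, flip to white, move to (4,11). |black|=4
Step 6: on WHITE (4,11): turn R to W, flip to black, move to (4,10). |black|=5
Step 7: on WHITE (4,10): turn R to N, flip to black, move to (3,10). |black|=6
Step 8: on WHITE (3,10): turn R to E, flip to black, move to (3,11). |black|=7
Step 9: on WHITE (3,11): turn R to S, flip to black, move to (4,11). |black|=8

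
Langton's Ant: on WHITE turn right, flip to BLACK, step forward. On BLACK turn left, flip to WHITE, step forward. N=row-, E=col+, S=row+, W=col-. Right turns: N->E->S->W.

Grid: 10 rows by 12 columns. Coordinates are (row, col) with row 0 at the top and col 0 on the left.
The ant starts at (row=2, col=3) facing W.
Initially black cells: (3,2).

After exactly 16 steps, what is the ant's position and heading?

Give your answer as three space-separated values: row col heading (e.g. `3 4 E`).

Answer: 4 3 E

Derivation:
Step 1: on WHITE (2,3): turn R to N, flip to black, move to (1,3). |black|=2
Step 2: on WHITE (1,3): turn R to E, flip to black, move to (1,4). |black|=3
Step 3: on WHITE (1,4): turn R to S, flip to black, move to (2,4). |black|=4
Step 4: on WHITE (2,4): turn R to W, flip to black, move to (2,3). |black|=5
Step 5: on BLACK (2,3): turn L to S, flip to white, move to (3,3). |black|=4
Step 6: on WHITE (3,3): turn R to W, flip to black, move to (3,2). |black|=5
Step 7: on BLACK (3,2): turn L to S, flip to white, move to (4,2). |black|=4
Step 8: on WHITE (4,2): turn R to W, flip to black, move to (4,1). |black|=5
Step 9: on WHITE (4,1): turn R to N, flip to black, move to (3,1). |black|=6
Step 10: on WHITE (3,1): turn R to E, flip to black, move to (3,2). |black|=7
Step 11: on WHITE (3,2): turn R to S, flip to black, move to (4,2). |black|=8
Step 12: on BLACK (4,2): turn L to E, flip to white, move to (4,3). |black|=7
Step 13: on WHITE (4,3): turn R to S, flip to black, move to (5,3). |black|=8
Step 14: on WHITE (5,3): turn R to W, flip to black, move to (5,2). |black|=9
Step 15: on WHITE (5,2): turn R to N, flip to black, move to (4,2). |black|=10
Step 16: on WHITE (4,2): turn R to E, flip to black, move to (4,3). |black|=11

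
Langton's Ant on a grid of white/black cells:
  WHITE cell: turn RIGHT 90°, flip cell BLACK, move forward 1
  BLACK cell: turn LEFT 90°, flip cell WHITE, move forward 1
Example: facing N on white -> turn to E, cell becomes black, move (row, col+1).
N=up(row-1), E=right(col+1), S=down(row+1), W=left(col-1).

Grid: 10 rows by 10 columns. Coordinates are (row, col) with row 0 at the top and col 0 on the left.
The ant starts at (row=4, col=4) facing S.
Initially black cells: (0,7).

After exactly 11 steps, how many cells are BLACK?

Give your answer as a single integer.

Answer: 8

Derivation:
Step 1: on WHITE (4,4): turn R to W, flip to black, move to (4,3). |black|=2
Step 2: on WHITE (4,3): turn R to N, flip to black, move to (3,3). |black|=3
Step 3: on WHITE (3,3): turn R to E, flip to black, move to (3,4). |black|=4
Step 4: on WHITE (3,4): turn R to S, flip to black, move to (4,4). |black|=5
Step 5: on BLACK (4,4): turn L to E, flip to white, move to (4,5). |black|=4
Step 6: on WHITE (4,5): turn R to S, flip to black, move to (5,5). |black|=5
Step 7: on WHITE (5,5): turn R to W, flip to black, move to (5,4). |black|=6
Step 8: on WHITE (5,4): turn R to N, flip to black, move to (4,4). |black|=7
Step 9: on WHITE (4,4): turn R to E, flip to black, move to (4,5). |black|=8
Step 10: on BLACK (4,5): turn L to N, flip to white, move to (3,5). |black|=7
Step 11: on WHITE (3,5): turn R to E, flip to black, move to (3,6). |black|=8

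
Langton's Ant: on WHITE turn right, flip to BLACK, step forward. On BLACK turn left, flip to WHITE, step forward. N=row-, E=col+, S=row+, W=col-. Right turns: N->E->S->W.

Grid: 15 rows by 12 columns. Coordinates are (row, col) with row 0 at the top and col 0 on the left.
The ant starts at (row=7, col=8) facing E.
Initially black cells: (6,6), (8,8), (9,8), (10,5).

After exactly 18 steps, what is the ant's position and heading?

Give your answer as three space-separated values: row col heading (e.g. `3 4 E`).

Step 1: on WHITE (7,8): turn R to S, flip to black, move to (8,8). |black|=5
Step 2: on BLACK (8,8): turn L to E, flip to white, move to (8,9). |black|=4
Step 3: on WHITE (8,9): turn R to S, flip to black, move to (9,9). |black|=5
Step 4: on WHITE (9,9): turn R to W, flip to black, move to (9,8). |black|=6
Step 5: on BLACK (9,8): turn L to S, flip to white, move to (10,8). |black|=5
Step 6: on WHITE (10,8): turn R to W, flip to black, move to (10,7). |black|=6
Step 7: on WHITE (10,7): turn R to N, flip to black, move to (9,7). |black|=7
Step 8: on WHITE (9,7): turn R to E, flip to black, move to (9,8). |black|=8
Step 9: on WHITE (9,8): turn R to S, flip to black, move to (10,8). |black|=9
Step 10: on BLACK (10,8): turn L to E, flip to white, move to (10,9). |black|=8
Step 11: on WHITE (10,9): turn R to S, flip to black, move to (11,9). |black|=9
Step 12: on WHITE (11,9): turn R to W, flip to black, move to (11,8). |black|=10
Step 13: on WHITE (11,8): turn R to N, flip to black, move to (10,8). |black|=11
Step 14: on WHITE (10,8): turn R to E, flip to black, move to (10,9). |black|=12
Step 15: on BLACK (10,9): turn L to N, flip to white, move to (9,9). |black|=11
Step 16: on BLACK (9,9): turn L to W, flip to white, move to (9,8). |black|=10
Step 17: on BLACK (9,8): turn L to S, flip to white, move to (10,8). |black|=9
Step 18: on BLACK (10,8): turn L to E, flip to white, move to (10,9). |black|=8

Answer: 10 9 E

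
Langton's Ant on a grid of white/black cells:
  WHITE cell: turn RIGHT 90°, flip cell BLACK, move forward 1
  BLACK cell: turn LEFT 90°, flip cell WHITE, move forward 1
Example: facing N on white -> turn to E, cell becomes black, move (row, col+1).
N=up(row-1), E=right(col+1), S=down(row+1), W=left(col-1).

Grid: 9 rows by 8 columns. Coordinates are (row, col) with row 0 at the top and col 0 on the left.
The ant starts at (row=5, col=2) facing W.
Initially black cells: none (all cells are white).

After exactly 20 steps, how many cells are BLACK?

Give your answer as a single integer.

Step 1: on WHITE (5,2): turn R to N, flip to black, move to (4,2). |black|=1
Step 2: on WHITE (4,2): turn R to E, flip to black, move to (4,3). |black|=2
Step 3: on WHITE (4,3): turn R to S, flip to black, move to (5,3). |black|=3
Step 4: on WHITE (5,3): turn R to W, flip to black, move to (5,2). |black|=4
Step 5: on BLACK (5,2): turn L to S, flip to white, move to (6,2). |black|=3
Step 6: on WHITE (6,2): turn R to W, flip to black, move to (6,1). |black|=4
Step 7: on WHITE (6,1): turn R to N, flip to black, move to (5,1). |black|=5
Step 8: on WHITE (5,1): turn R to E, flip to black, move to (5,2). |black|=6
Step 9: on WHITE (5,2): turn R to S, flip to black, move to (6,2). |black|=7
Step 10: on BLACK (6,2): turn L to E, flip to white, move to (6,3). |black|=6
Step 11: on WHITE (6,3): turn R to S, flip to black, move to (7,3). |black|=7
Step 12: on WHITE (7,3): turn R to W, flip to black, move to (7,2). |black|=8
Step 13: on WHITE (7,2): turn R to N, flip to black, move to (6,2). |black|=9
Step 14: on WHITE (6,2): turn R to E, flip to black, move to (6,3). |black|=10
Step 15: on BLACK (6,3): turn L to N, flip to white, move to (5,3). |black|=9
Step 16: on BLACK (5,3): turn L to W, flip to white, move to (5,2). |black|=8
Step 17: on BLACK (5,2): turn L to S, flip to white, move to (6,2). |black|=7
Step 18: on BLACK (6,2): turn L to E, flip to white, move to (6,3). |black|=6
Step 19: on WHITE (6,3): turn R to S, flip to black, move to (7,3). |black|=7
Step 20: on BLACK (7,3): turn L to E, flip to white, move to (7,4). |black|=6

Answer: 6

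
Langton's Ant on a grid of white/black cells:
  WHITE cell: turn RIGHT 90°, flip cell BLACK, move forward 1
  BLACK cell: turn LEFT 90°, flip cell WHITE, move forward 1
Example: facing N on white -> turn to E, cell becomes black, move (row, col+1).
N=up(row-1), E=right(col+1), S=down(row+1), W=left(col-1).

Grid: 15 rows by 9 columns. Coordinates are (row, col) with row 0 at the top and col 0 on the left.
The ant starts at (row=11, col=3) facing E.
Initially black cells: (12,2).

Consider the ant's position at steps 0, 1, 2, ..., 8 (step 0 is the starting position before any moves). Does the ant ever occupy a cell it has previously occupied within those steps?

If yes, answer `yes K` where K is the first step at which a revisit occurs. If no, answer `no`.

Step 1: on WHITE (11,3): turn R to S, flip to black, move to (12,3). |black|=2 — new cell
Step 2: on WHITE (12,3): turn R to W, flip to black, move to (12,2). |black|=3 — new cell
Step 3: on BLACK (12,2): turn L to S, flip to white, move to (13,2). |black|=2 — new cell
Step 4: on WHITE (13,2): turn R to W, flip to black, move to (13,1). |black|=3 — new cell
Step 5: on WHITE (13,1): turn R to N, flip to black, move to (12,1). |black|=4 — new cell
Step 6: on WHITE (12,1): turn R to E, flip to black, move to (12,2). |black|=5 — REVISIT

Answer: yes 6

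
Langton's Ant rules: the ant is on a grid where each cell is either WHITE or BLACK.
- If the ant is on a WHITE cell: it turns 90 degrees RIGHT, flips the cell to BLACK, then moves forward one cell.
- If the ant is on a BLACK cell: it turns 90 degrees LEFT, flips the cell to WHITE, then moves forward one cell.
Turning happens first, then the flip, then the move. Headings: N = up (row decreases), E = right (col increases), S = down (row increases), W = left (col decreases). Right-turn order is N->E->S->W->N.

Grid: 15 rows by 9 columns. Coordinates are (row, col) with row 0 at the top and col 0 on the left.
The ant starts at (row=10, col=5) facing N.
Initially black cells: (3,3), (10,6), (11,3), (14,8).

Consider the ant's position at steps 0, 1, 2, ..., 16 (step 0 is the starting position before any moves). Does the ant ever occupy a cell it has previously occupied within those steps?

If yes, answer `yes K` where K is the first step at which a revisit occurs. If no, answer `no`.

Answer: yes 5

Derivation:
Step 1: on WHITE (10,5): turn R to E, flip to black, move to (10,6). |black|=5 — new cell
Step 2: on BLACK (10,6): turn L to N, flip to white, move to (9,6). |black|=4 — new cell
Step 3: on WHITE (9,6): turn R to E, flip to black, move to (9,7). |black|=5 — new cell
Step 4: on WHITE (9,7): turn R to S, flip to black, move to (10,7). |black|=6 — new cell
Step 5: on WHITE (10,7): turn R to W, flip to black, move to (10,6). |black|=7 — REVISIT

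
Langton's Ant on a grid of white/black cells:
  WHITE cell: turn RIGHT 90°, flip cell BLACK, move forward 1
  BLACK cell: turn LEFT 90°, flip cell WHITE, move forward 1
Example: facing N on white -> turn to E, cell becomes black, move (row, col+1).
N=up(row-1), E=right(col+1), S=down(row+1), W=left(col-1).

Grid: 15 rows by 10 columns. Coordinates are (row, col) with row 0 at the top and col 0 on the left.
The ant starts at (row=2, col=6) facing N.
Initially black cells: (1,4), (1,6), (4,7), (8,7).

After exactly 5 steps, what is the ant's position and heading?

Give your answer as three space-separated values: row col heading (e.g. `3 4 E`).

Answer: 2 5 W

Derivation:
Step 1: on WHITE (2,6): turn R to E, flip to black, move to (2,7). |black|=5
Step 2: on WHITE (2,7): turn R to S, flip to black, move to (3,7). |black|=6
Step 3: on WHITE (3,7): turn R to W, flip to black, move to (3,6). |black|=7
Step 4: on WHITE (3,6): turn R to N, flip to black, move to (2,6). |black|=8
Step 5: on BLACK (2,6): turn L to W, flip to white, move to (2,5). |black|=7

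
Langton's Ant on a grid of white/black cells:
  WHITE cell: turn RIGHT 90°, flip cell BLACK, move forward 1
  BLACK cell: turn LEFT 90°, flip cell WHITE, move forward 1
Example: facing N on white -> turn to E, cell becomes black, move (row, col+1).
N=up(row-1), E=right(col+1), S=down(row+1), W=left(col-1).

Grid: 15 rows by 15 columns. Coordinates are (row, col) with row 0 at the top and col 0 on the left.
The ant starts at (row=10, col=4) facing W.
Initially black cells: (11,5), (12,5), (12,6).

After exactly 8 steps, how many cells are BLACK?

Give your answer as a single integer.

Answer: 9

Derivation:
Step 1: on WHITE (10,4): turn R to N, flip to black, move to (9,4). |black|=4
Step 2: on WHITE (9,4): turn R to E, flip to black, move to (9,5). |black|=5
Step 3: on WHITE (9,5): turn R to S, flip to black, move to (10,5). |black|=6
Step 4: on WHITE (10,5): turn R to W, flip to black, move to (10,4). |black|=7
Step 5: on BLACK (10,4): turn L to S, flip to white, move to (11,4). |black|=6
Step 6: on WHITE (11,4): turn R to W, flip to black, move to (11,3). |black|=7
Step 7: on WHITE (11,3): turn R to N, flip to black, move to (10,3). |black|=8
Step 8: on WHITE (10,3): turn R to E, flip to black, move to (10,4). |black|=9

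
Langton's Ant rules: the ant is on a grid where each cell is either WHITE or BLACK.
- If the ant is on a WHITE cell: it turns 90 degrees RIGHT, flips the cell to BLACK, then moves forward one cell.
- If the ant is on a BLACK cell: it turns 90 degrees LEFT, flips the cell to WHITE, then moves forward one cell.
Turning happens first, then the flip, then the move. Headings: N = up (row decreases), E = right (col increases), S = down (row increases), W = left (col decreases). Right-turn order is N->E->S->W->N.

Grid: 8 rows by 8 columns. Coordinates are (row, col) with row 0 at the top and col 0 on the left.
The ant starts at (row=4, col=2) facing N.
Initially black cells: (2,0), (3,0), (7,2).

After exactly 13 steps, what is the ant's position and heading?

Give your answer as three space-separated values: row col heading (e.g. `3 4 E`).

Step 1: on WHITE (4,2): turn R to E, flip to black, move to (4,3). |black|=4
Step 2: on WHITE (4,3): turn R to S, flip to black, move to (5,3). |black|=5
Step 3: on WHITE (5,3): turn R to W, flip to black, move to (5,2). |black|=6
Step 4: on WHITE (5,2): turn R to N, flip to black, move to (4,2). |black|=7
Step 5: on BLACK (4,2): turn L to W, flip to white, move to (4,1). |black|=6
Step 6: on WHITE (4,1): turn R to N, flip to black, move to (3,1). |black|=7
Step 7: on WHITE (3,1): turn R to E, flip to black, move to (3,2). |black|=8
Step 8: on WHITE (3,2): turn R to S, flip to black, move to (4,2). |black|=9
Step 9: on WHITE (4,2): turn R to W, flip to black, move to (4,1). |black|=10
Step 10: on BLACK (4,1): turn L to S, flip to white, move to (5,1). |black|=9
Step 11: on WHITE (5,1): turn R to W, flip to black, move to (5,0). |black|=10
Step 12: on WHITE (5,0): turn R to N, flip to black, move to (4,0). |black|=11
Step 13: on WHITE (4,0): turn R to E, flip to black, move to (4,1). |black|=12

Answer: 4 1 E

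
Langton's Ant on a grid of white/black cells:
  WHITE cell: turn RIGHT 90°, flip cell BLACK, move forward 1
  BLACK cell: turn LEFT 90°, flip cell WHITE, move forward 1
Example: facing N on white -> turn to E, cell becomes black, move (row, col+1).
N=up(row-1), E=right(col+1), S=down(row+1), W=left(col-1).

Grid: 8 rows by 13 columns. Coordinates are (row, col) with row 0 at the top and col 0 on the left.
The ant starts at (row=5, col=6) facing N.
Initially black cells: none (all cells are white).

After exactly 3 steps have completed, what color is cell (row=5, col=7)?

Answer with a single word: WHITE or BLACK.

Answer: BLACK

Derivation:
Step 1: on WHITE (5,6): turn R to E, flip to black, move to (5,7). |black|=1
Step 2: on WHITE (5,7): turn R to S, flip to black, move to (6,7). |black|=2
Step 3: on WHITE (6,7): turn R to W, flip to black, move to (6,6). |black|=3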